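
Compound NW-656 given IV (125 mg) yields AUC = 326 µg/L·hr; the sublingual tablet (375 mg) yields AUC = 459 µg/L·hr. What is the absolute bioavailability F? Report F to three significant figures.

F = (AUC_ev / D_ev) / (AUC_iv / D_iv)
  = (459/375) / (326/125)
  = 1.224 / 2.608 = 0.4693

F = 0.469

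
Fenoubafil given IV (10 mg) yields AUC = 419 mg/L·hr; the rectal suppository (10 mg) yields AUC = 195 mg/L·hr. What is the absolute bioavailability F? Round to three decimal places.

F = (AUC_ev / D_ev) / (AUC_iv / D_iv)
  = (195/10) / (419/10)
  = 19.5 / 41.9 = 0.4654

F = 0.465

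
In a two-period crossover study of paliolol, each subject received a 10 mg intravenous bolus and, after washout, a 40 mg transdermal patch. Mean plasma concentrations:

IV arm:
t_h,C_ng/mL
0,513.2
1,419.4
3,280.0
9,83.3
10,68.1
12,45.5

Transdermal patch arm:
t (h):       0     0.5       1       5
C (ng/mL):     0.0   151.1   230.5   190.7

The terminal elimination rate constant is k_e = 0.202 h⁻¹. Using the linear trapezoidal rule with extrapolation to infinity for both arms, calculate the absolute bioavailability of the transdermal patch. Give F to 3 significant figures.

F = 0.180

Trapezoidal AUC_0→12 (IV):
  [0→1]: (513.2+419.4)/2 × 1 = 466.3
  [1→3]: (419.4+280.0)/2 × 2 = 699.4
  [3→9]: (280.0+83.3)/2 × 6 = 1089.9
  [9→10]: (83.3+68.1)/2 × 1 = 75.7
  [10→12]: (68.1+45.5)/2 × 2 = 113.6
  Sum = 2444.9 ng/mL·h
IV tail: 45.5/0.202 = 225.248; AUC_iv,0→∞ = 2444.9 + 225.248 = 2670.148 ng/mL·h
Trapezoidal AUC_0→5 (transdermal patch):
  [0→0.5]: (0.0+151.1)/2 × 0.5 = 37.775
  [0.5→1]: (151.1+230.5)/2 × 0.5 = 95.4
  [1→5]: (230.5+190.7)/2 × 4 = 842.4
  Sum = 975.575 ng/mL·h
transdermal patch tail: 190.7/0.202 = 944.059; AUC_ev,0→∞ = 975.575 + 944.059 = 1919.634 ng/mL·h
F = (AUC_ev/D_ev)/(AUC_iv/D_iv) = (1919.634/40)/(2670.148/10) = 47.99085/267.0148 = 0.1797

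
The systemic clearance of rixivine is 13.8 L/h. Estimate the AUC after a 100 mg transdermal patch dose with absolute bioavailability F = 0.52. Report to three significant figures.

AUC_0→∞ = F × Dose / CL
        = 0.52 × 100 / 13.8 = 3.76812 mg/L·h

AUC = 3.77 mg/L·h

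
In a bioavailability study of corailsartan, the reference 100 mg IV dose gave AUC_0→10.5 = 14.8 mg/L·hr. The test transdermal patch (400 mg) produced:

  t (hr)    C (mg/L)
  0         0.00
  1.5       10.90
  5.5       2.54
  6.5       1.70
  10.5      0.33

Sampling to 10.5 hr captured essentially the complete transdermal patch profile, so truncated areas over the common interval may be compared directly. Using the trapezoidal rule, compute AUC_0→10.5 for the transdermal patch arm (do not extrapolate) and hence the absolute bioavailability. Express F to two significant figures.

Trapezoidal AUC_0→10.5 (transdermal patch):
  [0→1.5]: (0.00+10.90)/2 × 1.5 = 8.175
  [1.5→5.5]: (10.90+2.54)/2 × 4 = 26.88
  [5.5→6.5]: (2.54+1.70)/2 × 1 = 2.12
  [6.5→10.5]: (1.70+0.33)/2 × 4 = 4.06
  Sum = 41.235 mg/L·hr
F = (AUC_ev/D_ev)/(AUC_iv/D_iv) = (41.235/400)/(14.8/100) = 0.1030875/0.148 = 0.6965

F = 0.70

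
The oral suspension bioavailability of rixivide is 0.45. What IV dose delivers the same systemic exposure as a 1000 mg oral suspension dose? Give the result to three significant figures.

D_iv = 450 mg

Systemic exposure from an extravascular dose = F × D_ev, so the equivalent IV dose is F × D_ev.
D_iv = F × D_ev = 0.45 × 1000 = 450 mg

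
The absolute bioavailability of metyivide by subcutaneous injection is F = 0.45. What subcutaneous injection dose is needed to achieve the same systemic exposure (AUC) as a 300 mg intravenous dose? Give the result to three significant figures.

For equal systemic exposure: F × D_ev = D_iv
D_ev = D_iv / F = 300 / 0.45 = 666.667 mg

D_subcutaneous = 667 mg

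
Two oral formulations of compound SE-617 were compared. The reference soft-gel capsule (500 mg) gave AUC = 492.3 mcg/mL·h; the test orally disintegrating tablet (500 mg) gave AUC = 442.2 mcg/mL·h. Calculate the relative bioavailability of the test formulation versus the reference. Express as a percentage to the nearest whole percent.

F_rel = (AUC_test/D_test) / (AUC_ref/D_ref)
      = (442.2/500) / (492.3/500)
      = 0.8844 / 0.9846 = 0.8982 = 89.82%

F_rel = 90%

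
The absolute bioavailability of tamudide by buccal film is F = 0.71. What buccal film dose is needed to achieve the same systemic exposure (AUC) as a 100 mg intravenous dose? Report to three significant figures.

For equal systemic exposure: F × D_ev = D_iv
D_ev = D_iv / F = 100 / 0.71 = 140.845 mg

D_buccal = 141 mg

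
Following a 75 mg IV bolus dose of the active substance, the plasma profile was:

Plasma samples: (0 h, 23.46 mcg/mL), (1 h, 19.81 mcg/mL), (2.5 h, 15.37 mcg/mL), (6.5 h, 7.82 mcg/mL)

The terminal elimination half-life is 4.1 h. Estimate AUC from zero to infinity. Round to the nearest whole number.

AUC = 141 mcg/mL·h

Trapezoidal AUC_0→6.5:
  [0→1]: (23.46+19.81)/2 × 1 = 21.635
  [1→2.5]: (19.81+15.37)/2 × 1.5 = 26.385
  [2.5→6.5]: (15.37+7.82)/2 × 4 = 46.38
  Sum = 94.4 mcg/mL·h
k_e = ln2 / t½ = 0.693147 / 4.1 = 0.1691 h^-1
Extrapolated tail: C_last / k_e = 7.82 / 0.1691 = 46.245
AUC_0→∞ = 94.4 + 46.245 = 140.645 mcg/mL·h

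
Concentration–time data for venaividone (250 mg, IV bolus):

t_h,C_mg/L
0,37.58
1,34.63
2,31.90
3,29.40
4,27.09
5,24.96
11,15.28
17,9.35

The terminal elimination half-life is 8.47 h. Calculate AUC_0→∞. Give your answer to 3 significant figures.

AUC = 463 mg/L·h

Trapezoidal AUC_0→17:
  [0→1]: (37.58+34.63)/2 × 1 = 36.105
  [1→2]: (34.63+31.90)/2 × 1 = 33.265
  [2→3]: (31.90+29.40)/2 × 1 = 30.65
  [3→4]: (29.40+27.09)/2 × 1 = 28.245
  [4→5]: (27.09+24.96)/2 × 1 = 26.025
  [5→11]: (24.96+15.28)/2 × 6 = 120.72
  [11→17]: (15.28+9.35)/2 × 6 = 73.89
  Sum = 348.9 mg/L·h
k_e = ln2 / t½ = 0.693147 / 8.47 = 0.0818 h^-1
Extrapolated tail: C_last / k_e = 9.35 / 0.0818 = 114.303
AUC_0→∞ = 348.9 + 114.303 = 463.203 mg/L·h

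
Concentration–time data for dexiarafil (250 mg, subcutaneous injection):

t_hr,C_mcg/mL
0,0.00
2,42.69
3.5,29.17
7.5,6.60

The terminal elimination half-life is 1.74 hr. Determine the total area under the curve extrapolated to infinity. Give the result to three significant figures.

Trapezoidal AUC_0→7.5:
  [0→2]: (0.00+42.69)/2 × 2 = 42.69
  [2→3.5]: (42.69+29.17)/2 × 1.5 = 53.895
  [3.5→7.5]: (29.17+6.60)/2 × 4 = 71.54
  Sum = 168.125 mcg/mL·hr
k_e = ln2 / t½ = 0.693147 / 1.74 = 0.3984 hr^-1
Extrapolated tail: C_last / k_e = 6.60 / 0.3984 = 16.566
AUC_0→∞ = 168.125 + 16.566 = 184.691 mcg/mL·hr

AUC = 185 mcg/mL·hr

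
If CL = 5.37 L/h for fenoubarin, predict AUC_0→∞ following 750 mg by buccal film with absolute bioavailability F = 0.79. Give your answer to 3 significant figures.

AUC_0→∞ = F × Dose / CL
        = 0.79 × 750 / 5.37 = 110.335 mg/L·h

AUC = 110 mg/L·h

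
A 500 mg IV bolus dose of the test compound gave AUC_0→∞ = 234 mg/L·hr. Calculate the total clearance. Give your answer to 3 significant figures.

CL = Dose_iv / AUC_0→∞
   = 500 / 234 = 2.13675 L/hr

CL = 2.14 L/hr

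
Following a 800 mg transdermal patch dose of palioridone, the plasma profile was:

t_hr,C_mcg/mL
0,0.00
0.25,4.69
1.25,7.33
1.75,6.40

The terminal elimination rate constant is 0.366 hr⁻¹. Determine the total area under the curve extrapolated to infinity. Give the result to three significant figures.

AUC = 27.5 mcg/mL·hr

Trapezoidal AUC_0→1.75:
  [0→0.25]: (0.00+4.69)/2 × 0.25 = 0.58625
  [0.25→1.25]: (4.69+7.33)/2 × 1 = 6.01
  [1.25→1.75]: (7.33+6.40)/2 × 0.5 = 3.4325
  Sum = 10.02875 mcg/mL·hr
Extrapolated tail: C_last / k_e = 6.40 / 0.366 = 17.486
AUC_0→∞ = 10.02875 + 17.486 = 27.51475 mcg/mL·hr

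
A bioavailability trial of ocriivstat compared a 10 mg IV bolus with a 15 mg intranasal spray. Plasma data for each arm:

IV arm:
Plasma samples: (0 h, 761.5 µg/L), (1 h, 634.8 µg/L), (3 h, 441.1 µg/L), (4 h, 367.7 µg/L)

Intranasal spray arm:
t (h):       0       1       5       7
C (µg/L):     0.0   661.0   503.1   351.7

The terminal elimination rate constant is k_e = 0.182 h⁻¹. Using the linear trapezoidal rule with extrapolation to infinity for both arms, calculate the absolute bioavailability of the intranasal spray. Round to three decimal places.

F = 0.865

Trapezoidal AUC_0→4 (IV):
  [0→1]: (761.5+634.8)/2 × 1 = 698.15
  [1→3]: (634.8+441.1)/2 × 2 = 1075.9
  [3→4]: (441.1+367.7)/2 × 1 = 404.4
  Sum = 2178.45 µg/L·h
IV tail: 367.7/0.182 = 2020.330; AUC_iv,0→∞ = 2178.45 + 2020.330 = 4198.78 µg/L·h
Trapezoidal AUC_0→7 (intranasal spray):
  [0→1]: (0.0+661.0)/2 × 1 = 330.5
  [1→5]: (661.0+503.1)/2 × 4 = 2328.2
  [5→7]: (503.1+351.7)/2 × 2 = 854.8
  Sum = 3513.5 µg/L·h
intranasal spray tail: 351.7/0.182 = 1932.418; AUC_ev,0→∞ = 3513.5 + 1932.418 = 5445.918 µg/L·h
F = (AUC_ev/D_ev)/(AUC_iv/D_iv) = (5445.918/15)/(4198.78/10) = 363.0612/419.878 = 0.8647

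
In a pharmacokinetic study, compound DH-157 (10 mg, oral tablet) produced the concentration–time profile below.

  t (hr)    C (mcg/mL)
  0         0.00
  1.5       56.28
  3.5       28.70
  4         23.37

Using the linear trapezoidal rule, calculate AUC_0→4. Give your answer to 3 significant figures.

AUC = 140 mcg/mL·hr

Trapezoidal AUC_0→4:
  [0→1.5]: (0.00+56.28)/2 × 1.5 = 42.21
  [1.5→3.5]: (56.28+28.70)/2 × 2 = 84.98
  [3.5→4]: (28.70+23.37)/2 × 0.5 = 13.0175
  Sum = 140.2075 mcg/mL·hr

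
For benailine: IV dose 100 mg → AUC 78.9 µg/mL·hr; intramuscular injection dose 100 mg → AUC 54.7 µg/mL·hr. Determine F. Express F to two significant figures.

F = 0.69

F = (AUC_ev / D_ev) / (AUC_iv / D_iv)
  = (54.7/100) / (78.9/100)
  = 0.547 / 0.789 = 0.6933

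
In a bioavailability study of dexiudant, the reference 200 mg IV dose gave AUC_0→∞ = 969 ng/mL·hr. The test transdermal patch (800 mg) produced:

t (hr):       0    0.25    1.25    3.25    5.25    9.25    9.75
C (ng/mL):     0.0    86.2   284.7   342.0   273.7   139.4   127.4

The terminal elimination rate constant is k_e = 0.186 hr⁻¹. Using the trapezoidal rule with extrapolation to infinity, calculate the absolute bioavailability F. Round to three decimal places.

F = 0.778

Trapezoidal AUC_0→9.75 (transdermal patch):
  [0→0.25]: (0.0+86.2)/2 × 0.25 = 10.775
  [0.25→1.25]: (86.2+284.7)/2 × 1 = 185.45
  [1.25→3.25]: (284.7+342.0)/2 × 2 = 626.7
  [3.25→5.25]: (342.0+273.7)/2 × 2 = 615.7
  [5.25→9.25]: (273.7+139.4)/2 × 4 = 826.2
  [9.25→9.75]: (139.4+127.4)/2 × 0.5 = 66.7
  Sum = 2331.525 ng/mL·hr
Tail: C_last/k_e = 127.4/0.186 = 684.946
AUC_0→∞ (transdermal patch) = 2331.525 + 684.946 = 3016.471 ng/mL·hr
F = (AUC_ev/D_ev)/(AUC_iv/D_iv) = (3016.471/800)/(969/200) = 3.77059/4.845 = 0.7782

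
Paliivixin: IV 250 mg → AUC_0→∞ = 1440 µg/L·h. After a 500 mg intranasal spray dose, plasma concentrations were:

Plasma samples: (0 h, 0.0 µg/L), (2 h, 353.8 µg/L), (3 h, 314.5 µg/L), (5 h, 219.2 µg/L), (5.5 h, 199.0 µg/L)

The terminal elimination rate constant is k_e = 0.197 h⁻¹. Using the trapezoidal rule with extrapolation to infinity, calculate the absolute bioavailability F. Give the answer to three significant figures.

F = 0.811

Trapezoidal AUC_0→5.5 (intranasal spray):
  [0→2]: (0.0+353.8)/2 × 2 = 353.8
  [2→3]: (353.8+314.5)/2 × 1 = 334.15
  [3→5]: (314.5+219.2)/2 × 2 = 533.7
  [5→5.5]: (219.2+199.0)/2 × 0.5 = 104.55
  Sum = 1326.2 µg/L·h
Tail: C_last/k_e = 199.0/0.197 = 1010.152
AUC_0→∞ (intranasal spray) = 1326.2 + 1010.152 = 2336.352 µg/L·h
F = (AUC_ev/D_ev)/(AUC_iv/D_iv) = (2336.352/500)/(1440/250) = 4.672704/5.76 = 0.8112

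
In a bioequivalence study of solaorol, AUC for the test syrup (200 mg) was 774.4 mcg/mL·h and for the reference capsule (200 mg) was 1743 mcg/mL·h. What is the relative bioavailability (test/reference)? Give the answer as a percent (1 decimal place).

F_rel = 44.4%

F_rel = (AUC_test/D_test) / (AUC_ref/D_ref)
      = (774.4/200) / (1743/200)
      = 3.872 / 8.715 = 0.4443 = 44.43%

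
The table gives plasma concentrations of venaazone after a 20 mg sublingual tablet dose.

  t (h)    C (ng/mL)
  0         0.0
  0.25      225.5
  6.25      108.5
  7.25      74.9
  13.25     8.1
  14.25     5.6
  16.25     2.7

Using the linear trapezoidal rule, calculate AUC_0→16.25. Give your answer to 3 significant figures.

AUC = 1390 ng/mL·h

Trapezoidal AUC_0→16.25:
  [0→0.25]: (0.0+225.5)/2 × 0.25 = 28.1875
  [0.25→6.25]: (225.5+108.5)/2 × 6 = 1002.0
  [6.25→7.25]: (108.5+74.9)/2 × 1 = 91.7
  [7.25→13.25]: (74.9+8.1)/2 × 6 = 249.0
  [13.25→14.25]: (8.1+5.6)/2 × 1 = 6.85
  [14.25→16.25]: (5.6+2.7)/2 × 2 = 8.3
  Sum = 1386.0375 ng/mL·h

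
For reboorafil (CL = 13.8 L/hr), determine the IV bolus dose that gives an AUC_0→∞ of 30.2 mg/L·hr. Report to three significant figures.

Dose = 417 mg

Dose_iv = CL × AUC_0→∞
     = 13.8 × 30.2 = 416.76 mg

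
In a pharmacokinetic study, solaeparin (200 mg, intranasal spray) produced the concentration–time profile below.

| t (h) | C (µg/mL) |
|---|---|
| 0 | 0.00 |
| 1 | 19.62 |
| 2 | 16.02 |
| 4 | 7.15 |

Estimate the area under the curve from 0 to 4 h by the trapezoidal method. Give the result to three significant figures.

Trapezoidal AUC_0→4:
  [0→1]: (0.00+19.62)/2 × 1 = 9.81
  [1→2]: (19.62+16.02)/2 × 1 = 17.82
  [2→4]: (16.02+7.15)/2 × 2 = 23.17
  Sum = 50.8 µg/mL·h

AUC = 50.8 µg/mL·h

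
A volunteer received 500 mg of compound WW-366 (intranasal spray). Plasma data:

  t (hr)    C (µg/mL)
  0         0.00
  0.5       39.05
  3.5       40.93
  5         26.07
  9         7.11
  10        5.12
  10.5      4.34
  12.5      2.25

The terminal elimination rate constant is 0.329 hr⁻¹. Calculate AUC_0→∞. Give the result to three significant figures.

Trapezoidal AUC_0→12.5:
  [0→0.5]: (0.00+39.05)/2 × 0.5 = 9.7625
  [0.5→3.5]: (39.05+40.93)/2 × 3 = 119.97
  [3.5→5]: (40.93+26.07)/2 × 1.5 = 50.25
  [5→9]: (26.07+7.11)/2 × 4 = 66.36
  [9→10]: (7.11+5.12)/2 × 1 = 6.115
  [10→10.5]: (5.12+4.34)/2 × 0.5 = 2.365
  [10.5→12.5]: (4.34+2.25)/2 × 2 = 6.59
  Sum = 261.4125 µg/mL·hr
Extrapolated tail: C_last / k_e = 2.25 / 0.329 = 6.839
AUC_0→∞ = 261.4125 + 6.839 = 268.2515 µg/mL·hr

AUC = 268 µg/mL·hr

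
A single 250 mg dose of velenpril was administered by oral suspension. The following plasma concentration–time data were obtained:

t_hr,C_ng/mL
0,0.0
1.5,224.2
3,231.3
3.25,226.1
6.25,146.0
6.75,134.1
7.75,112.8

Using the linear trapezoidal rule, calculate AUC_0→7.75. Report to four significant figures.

AUC = 1319 ng/mL·hr

Trapezoidal AUC_0→7.75:
  [0→1.5]: (0.0+224.2)/2 × 1.5 = 168.15
  [1.5→3]: (224.2+231.3)/2 × 1.5 = 341.625
  [3→3.25]: (231.3+226.1)/2 × 0.25 = 57.175
  [3.25→6.25]: (226.1+146.0)/2 × 3 = 558.15
  [6.25→6.75]: (146.0+134.1)/2 × 0.5 = 70.025
  [6.75→7.75]: (134.1+112.8)/2 × 1 = 123.45
  Sum = 1318.575 ng/mL·hr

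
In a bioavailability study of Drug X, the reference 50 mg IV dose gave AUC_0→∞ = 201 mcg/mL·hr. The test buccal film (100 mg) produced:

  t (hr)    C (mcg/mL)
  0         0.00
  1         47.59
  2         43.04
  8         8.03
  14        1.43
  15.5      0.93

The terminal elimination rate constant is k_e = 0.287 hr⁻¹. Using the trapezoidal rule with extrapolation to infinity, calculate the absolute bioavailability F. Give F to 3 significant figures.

Trapezoidal AUC_0→15.5 (buccal film):
  [0→1]: (0.00+47.59)/2 × 1 = 23.795
  [1→2]: (47.59+43.04)/2 × 1 = 45.315
  [2→8]: (43.04+8.03)/2 × 6 = 153.21
  [8→14]: (8.03+1.43)/2 × 6 = 28.38
  [14→15.5]: (1.43+0.93)/2 × 1.5 = 1.77
  Sum = 252.47 mcg/mL·hr
Tail: C_last/k_e = 0.93/0.287 = 3.240
AUC_0→∞ (buccal film) = 252.47 + 3.240 = 255.71 mcg/mL·hr
F = (AUC_ev/D_ev)/(AUC_iv/D_iv) = (255.71/100)/(201/50) = 2.5571/4.02 = 0.6361

F = 0.636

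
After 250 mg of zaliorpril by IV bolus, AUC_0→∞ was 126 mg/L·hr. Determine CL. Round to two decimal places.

CL = 1.98 L/hr

CL = Dose_iv / AUC_0→∞
   = 250 / 126 = 1.98413 L/hr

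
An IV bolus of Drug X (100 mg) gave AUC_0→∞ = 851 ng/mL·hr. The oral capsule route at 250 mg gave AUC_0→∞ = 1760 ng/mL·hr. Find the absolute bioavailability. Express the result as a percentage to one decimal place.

F = 82.7%

F = (AUC_ev / D_ev) / (AUC_iv / D_iv)
  = (1760/250) / (851/100)
  = 7.04 / 8.51 = 0.8273
  = 82.73%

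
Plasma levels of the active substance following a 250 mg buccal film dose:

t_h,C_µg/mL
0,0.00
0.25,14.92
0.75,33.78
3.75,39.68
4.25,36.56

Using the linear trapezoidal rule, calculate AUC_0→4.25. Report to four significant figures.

Trapezoidal AUC_0→4.25:
  [0→0.25]: (0.00+14.92)/2 × 0.25 = 1.865
  [0.25→0.75]: (14.92+33.78)/2 × 0.5 = 12.175
  [0.75→3.75]: (33.78+39.68)/2 × 3 = 110.19
  [3.75→4.25]: (39.68+36.56)/2 × 0.5 = 19.06
  Sum = 143.29 µg/mL·h

AUC = 143.3 µg/mL·h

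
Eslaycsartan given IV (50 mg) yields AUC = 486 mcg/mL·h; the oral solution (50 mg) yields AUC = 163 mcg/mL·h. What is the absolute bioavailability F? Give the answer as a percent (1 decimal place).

F = 33.5%

F = (AUC_ev / D_ev) / (AUC_iv / D_iv)
  = (163/50) / (486/50)
  = 3.26 / 9.72 = 0.3354
  = 33.54%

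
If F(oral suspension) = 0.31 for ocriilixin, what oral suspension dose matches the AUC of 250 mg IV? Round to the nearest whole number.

For equal systemic exposure: F × D_ev = D_iv
D_ev = D_iv / F = 250 / 0.31 = 806.452 mg

D_oral = 806 mg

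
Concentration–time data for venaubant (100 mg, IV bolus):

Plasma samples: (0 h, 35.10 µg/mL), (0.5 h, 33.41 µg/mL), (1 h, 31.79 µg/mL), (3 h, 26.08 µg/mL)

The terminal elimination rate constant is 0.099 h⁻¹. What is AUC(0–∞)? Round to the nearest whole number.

Trapezoidal AUC_0→3:
  [0→0.5]: (35.10+33.41)/2 × 0.5 = 17.1275
  [0.5→1]: (33.41+31.79)/2 × 0.5 = 16.3
  [1→3]: (31.79+26.08)/2 × 2 = 57.87
  Sum = 91.2975 µg/mL·h
Extrapolated tail: C_last / k_e = 26.08 / 0.099 = 263.434
AUC_0→∞ = 91.2975 + 263.434 = 354.7315 µg/mL·h

AUC = 355 µg/mL·h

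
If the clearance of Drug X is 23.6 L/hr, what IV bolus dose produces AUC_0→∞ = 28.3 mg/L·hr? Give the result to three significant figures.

Dose_iv = CL × AUC_0→∞
     = 23.6 × 28.3 = 667.88 mg

Dose = 668 mg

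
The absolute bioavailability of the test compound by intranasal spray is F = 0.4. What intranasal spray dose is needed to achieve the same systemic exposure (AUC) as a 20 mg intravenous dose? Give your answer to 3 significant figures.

For equal systemic exposure: F × D_ev = D_iv
D_ev = D_iv / F = 20 / 0.4 = 50 mg

D_intranasal = 50.0 mg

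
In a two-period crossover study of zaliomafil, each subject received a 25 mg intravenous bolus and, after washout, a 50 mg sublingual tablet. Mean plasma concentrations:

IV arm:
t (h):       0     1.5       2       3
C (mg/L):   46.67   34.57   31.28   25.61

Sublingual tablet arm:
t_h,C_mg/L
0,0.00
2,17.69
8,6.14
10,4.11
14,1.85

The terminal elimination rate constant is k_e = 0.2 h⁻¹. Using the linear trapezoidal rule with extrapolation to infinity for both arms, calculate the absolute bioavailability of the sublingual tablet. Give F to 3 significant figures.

F = 0.258

Trapezoidal AUC_0→3 (IV):
  [0→1.5]: (46.67+34.57)/2 × 1.5 = 60.93
  [1.5→2]: (34.57+31.28)/2 × 0.5 = 16.4625
  [2→3]: (31.28+25.61)/2 × 1 = 28.445
  Sum = 105.8375 mg/L·h
IV tail: 25.61/0.2 = 128.050; AUC_iv,0→∞ = 105.8375 + 128.050 = 233.8875 mg/L·h
Trapezoidal AUC_0→14 (sublingual tablet):
  [0→2]: (0.00+17.69)/2 × 2 = 17.69
  [2→8]: (17.69+6.14)/2 × 6 = 71.49
  [8→10]: (6.14+4.11)/2 × 2 = 10.25
  [10→14]: (4.11+1.85)/2 × 4 = 11.92
  Sum = 111.35 mg/L·h
sublingual tablet tail: 1.85/0.2 = 9.250; AUC_ev,0→∞ = 111.35 + 9.250 = 120.6 mg/L·h
F = (AUC_ev/D_ev)/(AUC_iv/D_iv) = (120.6/50)/(233.8875/25) = 2.412/9.3555 = 0.2578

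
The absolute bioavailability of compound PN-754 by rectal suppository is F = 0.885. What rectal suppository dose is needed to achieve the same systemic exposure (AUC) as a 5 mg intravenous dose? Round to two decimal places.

For equal systemic exposure: F × D_ev = D_iv
D_ev = D_iv / F = 5 / 0.885 = 5.64972 mg

D_rectal = 5.65 mg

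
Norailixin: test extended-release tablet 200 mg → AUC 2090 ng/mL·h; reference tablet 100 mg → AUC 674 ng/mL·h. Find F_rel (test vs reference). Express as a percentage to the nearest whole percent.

F_rel = (AUC_test/D_test) / (AUC_ref/D_ref)
      = (2090/200) / (674/100)
      = 10.45 / 6.74 = 1.5504 = 155.04%

F_rel = 155%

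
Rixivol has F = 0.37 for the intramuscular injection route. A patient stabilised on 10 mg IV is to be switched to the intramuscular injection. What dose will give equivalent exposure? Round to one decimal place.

D_intramuscular = 27.0 mg

For equal systemic exposure: F × D_ev = D_iv
D_ev = D_iv / F = 10 / 0.37 = 27.027 mg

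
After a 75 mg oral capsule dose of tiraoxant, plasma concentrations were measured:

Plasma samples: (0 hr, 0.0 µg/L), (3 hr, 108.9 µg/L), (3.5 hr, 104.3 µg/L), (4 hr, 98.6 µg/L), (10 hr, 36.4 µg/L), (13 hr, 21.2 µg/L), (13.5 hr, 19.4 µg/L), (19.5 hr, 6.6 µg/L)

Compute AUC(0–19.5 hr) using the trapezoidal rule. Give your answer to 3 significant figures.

Trapezoidal AUC_0→19.5:
  [0→3]: (0.0+108.9)/2 × 3 = 163.35
  [3→3.5]: (108.9+104.3)/2 × 0.5 = 53.3
  [3.5→4]: (104.3+98.6)/2 × 0.5 = 50.725
  [4→10]: (98.6+36.4)/2 × 6 = 405.0
  [10→13]: (36.4+21.2)/2 × 3 = 86.4
  [13→13.5]: (21.2+19.4)/2 × 0.5 = 10.15
  [13.5→19.5]: (19.4+6.6)/2 × 6 = 78.0
  Sum = 846.925 µg/L·hr

AUC = 847 µg/L·hr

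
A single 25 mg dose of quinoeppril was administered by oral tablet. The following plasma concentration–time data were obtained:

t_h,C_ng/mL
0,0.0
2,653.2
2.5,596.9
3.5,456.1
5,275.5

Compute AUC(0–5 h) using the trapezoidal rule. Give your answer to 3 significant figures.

AUC = 2040 ng/mL·h

Trapezoidal AUC_0→5:
  [0→2]: (0.0+653.2)/2 × 2 = 653.2
  [2→2.5]: (653.2+596.9)/2 × 0.5 = 312.525
  [2.5→3.5]: (596.9+456.1)/2 × 1 = 526.5
  [3.5→5]: (456.1+275.5)/2 × 1.5 = 548.7
  Sum = 2040.925 ng/mL·h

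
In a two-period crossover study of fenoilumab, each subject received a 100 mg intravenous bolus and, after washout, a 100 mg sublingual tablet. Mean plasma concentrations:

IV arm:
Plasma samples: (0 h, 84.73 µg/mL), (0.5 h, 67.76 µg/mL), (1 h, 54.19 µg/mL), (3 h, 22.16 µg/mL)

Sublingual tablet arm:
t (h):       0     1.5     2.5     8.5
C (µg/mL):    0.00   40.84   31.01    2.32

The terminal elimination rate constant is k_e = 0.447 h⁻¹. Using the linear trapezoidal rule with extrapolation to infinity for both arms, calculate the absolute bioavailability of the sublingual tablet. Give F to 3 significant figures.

F = 0.883

Trapezoidal AUC_0→3 (IV):
  [0→0.5]: (84.73+67.76)/2 × 0.5 = 38.1225
  [0.5→1]: (67.76+54.19)/2 × 0.5 = 30.4875
  [1→3]: (54.19+22.16)/2 × 2 = 76.35
  Sum = 144.96 µg/mL·h
IV tail: 22.16/0.447 = 49.575; AUC_iv,0→∞ = 144.96 + 49.575 = 194.535 µg/mL·h
Trapezoidal AUC_0→8.5 (sublingual tablet):
  [0→1.5]: (0.00+40.84)/2 × 1.5 = 30.63
  [1.5→2.5]: (40.84+31.01)/2 × 1 = 35.925
  [2.5→8.5]: (31.01+2.32)/2 × 6 = 99.99
  Sum = 166.545 µg/mL·h
sublingual tablet tail: 2.32/0.447 = 5.190; AUC_ev,0→∞ = 166.545 + 5.190 = 171.735 µg/mL·h
F = (AUC_ev/D_ev)/(AUC_iv/D_iv) = (171.735/100)/(194.535/100) = 1.71735/1.94535 = 0.8828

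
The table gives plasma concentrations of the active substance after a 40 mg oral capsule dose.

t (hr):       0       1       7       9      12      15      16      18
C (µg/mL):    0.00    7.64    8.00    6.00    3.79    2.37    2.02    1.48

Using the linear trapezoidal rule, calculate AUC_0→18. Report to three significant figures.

AUC = 94.4 µg/mL·hr

Trapezoidal AUC_0→18:
  [0→1]: (0.00+7.64)/2 × 1 = 3.82
  [1→7]: (7.64+8.00)/2 × 6 = 46.92
  [7→9]: (8.00+6.00)/2 × 2 = 14.0
  [9→12]: (6.00+3.79)/2 × 3 = 14.685
  [12→15]: (3.79+2.37)/2 × 3 = 9.24
  [15→16]: (2.37+2.02)/2 × 1 = 2.195
  [16→18]: (2.02+1.48)/2 × 2 = 3.5
  Sum = 94.36 µg/mL·hr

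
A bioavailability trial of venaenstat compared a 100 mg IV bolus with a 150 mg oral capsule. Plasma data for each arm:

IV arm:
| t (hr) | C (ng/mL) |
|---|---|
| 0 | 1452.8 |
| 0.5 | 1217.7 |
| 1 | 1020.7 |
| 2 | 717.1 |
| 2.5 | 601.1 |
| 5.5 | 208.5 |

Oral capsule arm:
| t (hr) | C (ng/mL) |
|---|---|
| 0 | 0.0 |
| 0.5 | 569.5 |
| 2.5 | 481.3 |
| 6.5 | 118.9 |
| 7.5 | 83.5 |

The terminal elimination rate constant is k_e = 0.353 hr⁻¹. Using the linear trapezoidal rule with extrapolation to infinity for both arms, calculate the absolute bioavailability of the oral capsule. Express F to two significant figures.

Trapezoidal AUC_0→5.5 (IV):
  [0→0.5]: (1452.8+1217.7)/2 × 0.5 = 667.625
  [0.5→1]: (1217.7+1020.7)/2 × 0.5 = 559.6
  [1→2]: (1020.7+717.1)/2 × 1 = 868.9
  [2→2.5]: (717.1+601.1)/2 × 0.5 = 329.55
  [2.5→5.5]: (601.1+208.5)/2 × 3 = 1214.4
  Sum = 3640.075 ng/mL·hr
IV tail: 208.5/0.353 = 590.652; AUC_iv,0→∞ = 3640.075 + 590.652 = 4230.727 ng/mL·hr
Trapezoidal AUC_0→7.5 (oral capsule):
  [0→0.5]: (0.0+569.5)/2 × 0.5 = 142.375
  [0.5→2.5]: (569.5+481.3)/2 × 2 = 1050.8
  [2.5→6.5]: (481.3+118.9)/2 × 4 = 1200.4
  [6.5→7.5]: (118.9+83.5)/2 × 1 = 101.2
  Sum = 2494.775 ng/mL·hr
oral capsule tail: 83.5/0.353 = 236.544; AUC_ev,0→∞ = 2494.775 + 236.544 = 2731.319 ng/mL·hr
F = (AUC_ev/D_ev)/(AUC_iv/D_iv) = (2731.319/150)/(4230.727/100) = 18.2088/42.30727 = 0.4304

F = 0.43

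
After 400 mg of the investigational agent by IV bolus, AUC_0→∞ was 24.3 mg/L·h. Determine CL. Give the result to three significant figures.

CL = 16.5 L/h

CL = Dose_iv / AUC_0→∞
   = 400 / 24.3 = 16.4609 L/h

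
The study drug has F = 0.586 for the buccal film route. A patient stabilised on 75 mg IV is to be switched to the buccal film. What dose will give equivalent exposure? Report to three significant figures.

D_buccal = 128 mg

For equal systemic exposure: F × D_ev = D_iv
D_ev = D_iv / F = 75 / 0.586 = 127.986 mg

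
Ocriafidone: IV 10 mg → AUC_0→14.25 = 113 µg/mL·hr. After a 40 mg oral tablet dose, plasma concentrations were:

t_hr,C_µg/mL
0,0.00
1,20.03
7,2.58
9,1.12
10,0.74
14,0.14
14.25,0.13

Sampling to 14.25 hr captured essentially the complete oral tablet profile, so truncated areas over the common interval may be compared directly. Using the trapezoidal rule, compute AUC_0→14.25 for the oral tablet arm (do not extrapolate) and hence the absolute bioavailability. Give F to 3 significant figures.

F = 0.186

Trapezoidal AUC_0→14.25 (oral tablet):
  [0→1]: (0.00+20.03)/2 × 1 = 10.015
  [1→7]: (20.03+2.58)/2 × 6 = 67.83
  [7→9]: (2.58+1.12)/2 × 2 = 3.7
  [9→10]: (1.12+0.74)/2 × 1 = 0.93
  [10→14]: (0.74+0.14)/2 × 4 = 1.76
  [14→14.25]: (0.14+0.13)/2 × 0.25 = 0.03375
  Sum = 84.26875 µg/mL·hr
F = (AUC_ev/D_ev)/(AUC_iv/D_iv) = (84.26875/40)/(113/10) = 2.10672/11.3 = 0.1864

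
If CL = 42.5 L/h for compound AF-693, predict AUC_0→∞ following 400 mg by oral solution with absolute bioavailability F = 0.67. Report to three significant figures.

AUC_0→∞ = F × Dose / CL
        = 0.67 × 400 / 42.5 = 6.30588 mg/L·h

AUC = 6.31 mg/L·h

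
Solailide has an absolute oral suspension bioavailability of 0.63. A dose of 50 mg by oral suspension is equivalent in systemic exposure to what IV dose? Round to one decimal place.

Systemic exposure from an extravascular dose = F × D_ev, so the equivalent IV dose is F × D_ev.
D_iv = F × D_ev = 0.63 × 50 = 31.5 mg

D_iv = 31.5 mg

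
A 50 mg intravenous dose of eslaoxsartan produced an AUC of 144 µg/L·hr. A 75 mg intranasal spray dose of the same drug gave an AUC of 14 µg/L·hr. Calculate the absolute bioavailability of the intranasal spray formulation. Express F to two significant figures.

F = (AUC_ev / D_ev) / (AUC_iv / D_iv)
  = (14/75) / (144/50)
  = 0.186667 / 2.88 = 0.0648

F = 0.065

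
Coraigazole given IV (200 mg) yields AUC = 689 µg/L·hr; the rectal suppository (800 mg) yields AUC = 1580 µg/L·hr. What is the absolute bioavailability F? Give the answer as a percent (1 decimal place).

F = (AUC_ev / D_ev) / (AUC_iv / D_iv)
  = (1580/800) / (689/200)
  = 1.975 / 3.445 = 0.5733
  = 57.33%

F = 57.3%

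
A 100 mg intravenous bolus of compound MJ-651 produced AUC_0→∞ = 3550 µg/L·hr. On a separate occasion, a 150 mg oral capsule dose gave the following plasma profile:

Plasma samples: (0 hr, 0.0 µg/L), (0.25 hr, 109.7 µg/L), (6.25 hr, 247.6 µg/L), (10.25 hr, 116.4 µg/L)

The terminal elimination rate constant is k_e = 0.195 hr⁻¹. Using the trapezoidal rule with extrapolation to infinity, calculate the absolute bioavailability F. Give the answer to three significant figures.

Trapezoidal AUC_0→10.25 (oral capsule):
  [0→0.25]: (0.0+109.7)/2 × 0.25 = 13.7125
  [0.25→6.25]: (109.7+247.6)/2 × 6 = 1071.9
  [6.25→10.25]: (247.6+116.4)/2 × 4 = 728.0
  Sum = 1813.6125 µg/L·hr
Tail: C_last/k_e = 116.4/0.195 = 596.923
AUC_0→∞ (oral capsule) = 1813.6125 + 596.923 = 2410.5355 µg/L·hr
F = (AUC_ev/D_ev)/(AUC_iv/D_iv) = (2410.5355/150)/(3550/100) = 16.0702/35.5 = 0.4527

F = 0.453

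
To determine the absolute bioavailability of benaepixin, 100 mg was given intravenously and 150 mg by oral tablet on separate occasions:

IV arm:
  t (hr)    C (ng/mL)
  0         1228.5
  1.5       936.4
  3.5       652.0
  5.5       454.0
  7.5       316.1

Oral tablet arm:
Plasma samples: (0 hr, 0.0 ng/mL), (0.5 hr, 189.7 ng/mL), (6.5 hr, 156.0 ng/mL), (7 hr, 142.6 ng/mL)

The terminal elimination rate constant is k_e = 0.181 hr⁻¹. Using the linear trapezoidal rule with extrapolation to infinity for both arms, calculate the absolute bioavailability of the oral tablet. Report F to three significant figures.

F = 0.190

Trapezoidal AUC_0→7.5 (IV):
  [0→1.5]: (1228.5+936.4)/2 × 1.5 = 1623.675
  [1.5→3.5]: (936.4+652.0)/2 × 2 = 1588.4
  [3.5→5.5]: (652.0+454.0)/2 × 2 = 1106.0
  [5.5→7.5]: (454.0+316.1)/2 × 2 = 770.1
  Sum = 5088.175 ng/mL·hr
IV tail: 316.1/0.181 = 1746.409; AUC_iv,0→∞ = 5088.175 + 1746.409 = 6834.584 ng/mL·hr
Trapezoidal AUC_0→7 (oral tablet):
  [0→0.5]: (0.0+189.7)/2 × 0.5 = 47.425
  [0.5→6.5]: (189.7+156.0)/2 × 6 = 1037.1
  [6.5→7]: (156.0+142.6)/2 × 0.5 = 74.65
  Sum = 1159.175 ng/mL·hr
oral tablet tail: 142.6/0.181 = 787.845; AUC_ev,0→∞ = 1159.175 + 787.845 = 1947.02 ng/mL·hr
F = (AUC_ev/D_ev)/(AUC_iv/D_iv) = (1947.02/150)/(6834.584/100) = 12.9801/68.34584 = 0.1899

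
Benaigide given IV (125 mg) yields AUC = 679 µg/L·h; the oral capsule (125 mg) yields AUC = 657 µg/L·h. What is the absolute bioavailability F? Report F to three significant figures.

F = (AUC_ev / D_ev) / (AUC_iv / D_iv)
  = (657/125) / (679/125)
  = 5.256 / 5.432 = 0.9676

F = 0.968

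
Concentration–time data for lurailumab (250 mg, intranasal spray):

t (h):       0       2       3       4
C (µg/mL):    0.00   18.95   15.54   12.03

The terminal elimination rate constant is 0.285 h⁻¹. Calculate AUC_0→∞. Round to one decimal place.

AUC = 92.2 µg/mL·h

Trapezoidal AUC_0→4:
  [0→2]: (0.00+18.95)/2 × 2 = 18.95
  [2→3]: (18.95+15.54)/2 × 1 = 17.245
  [3→4]: (15.54+12.03)/2 × 1 = 13.785
  Sum = 49.98 µg/mL·h
Extrapolated tail: C_last / k_e = 12.03 / 0.285 = 42.211
AUC_0→∞ = 49.98 + 42.211 = 92.191 µg/mL·h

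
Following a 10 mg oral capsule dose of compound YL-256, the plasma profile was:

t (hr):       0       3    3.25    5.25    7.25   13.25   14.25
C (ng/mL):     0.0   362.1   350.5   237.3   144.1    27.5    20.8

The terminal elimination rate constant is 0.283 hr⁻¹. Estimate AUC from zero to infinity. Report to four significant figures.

AUC = 2214 ng/mL·hr

Trapezoidal AUC_0→14.25:
  [0→3]: (0.0+362.1)/2 × 3 = 543.15
  [3→3.25]: (362.1+350.5)/2 × 0.25 = 89.075
  [3.25→5.25]: (350.5+237.3)/2 × 2 = 587.8
  [5.25→7.25]: (237.3+144.1)/2 × 2 = 381.4
  [7.25→13.25]: (144.1+27.5)/2 × 6 = 514.8
  [13.25→14.25]: (27.5+20.8)/2 × 1 = 24.15
  Sum = 2140.375 ng/mL·hr
Extrapolated tail: C_last / k_e = 20.8 / 0.283 = 73.498
AUC_0→∞ = 2140.375 + 73.498 = 2213.873 ng/mL·hr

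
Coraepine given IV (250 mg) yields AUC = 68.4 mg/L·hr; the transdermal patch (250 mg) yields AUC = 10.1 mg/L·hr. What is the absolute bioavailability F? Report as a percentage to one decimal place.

F = (AUC_ev / D_ev) / (AUC_iv / D_iv)
  = (10.1/250) / (68.4/250)
  = 0.0404 / 0.2736 = 0.1477
  = 14.77%

F = 14.8%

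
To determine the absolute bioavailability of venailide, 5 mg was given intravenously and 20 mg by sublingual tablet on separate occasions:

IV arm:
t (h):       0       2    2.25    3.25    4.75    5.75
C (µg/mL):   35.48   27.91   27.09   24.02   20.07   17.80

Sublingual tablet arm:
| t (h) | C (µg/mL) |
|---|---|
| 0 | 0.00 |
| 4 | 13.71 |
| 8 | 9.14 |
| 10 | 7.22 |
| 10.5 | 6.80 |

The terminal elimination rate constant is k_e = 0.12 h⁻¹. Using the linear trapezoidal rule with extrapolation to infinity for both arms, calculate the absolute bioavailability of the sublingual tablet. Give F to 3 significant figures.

Trapezoidal AUC_0→5.75 (IV):
  [0→2]: (35.48+27.91)/2 × 2 = 63.39
  [2→2.25]: (27.91+27.09)/2 × 0.25 = 6.875
  [2.25→3.25]: (27.09+24.02)/2 × 1 = 25.555
  [3.25→4.75]: (24.02+20.07)/2 × 1.5 = 33.0675
  [4.75→5.75]: (20.07+17.80)/2 × 1 = 18.935
  Sum = 147.8225 µg/mL·h
IV tail: 17.80/0.12 = 148.333; AUC_iv,0→∞ = 147.8225 + 148.333 = 296.1555 µg/mL·h
Trapezoidal AUC_0→10.5 (sublingual tablet):
  [0→4]: (0.00+13.71)/2 × 4 = 27.42
  [4→8]: (13.71+9.14)/2 × 4 = 45.7
  [8→10]: (9.14+7.22)/2 × 2 = 16.36
  [10→10.5]: (7.22+6.80)/2 × 0.5 = 3.505
  Sum = 92.985 µg/mL·h
sublingual tablet tail: 6.80/0.12 = 56.667; AUC_ev,0→∞ = 92.985 + 56.667 = 149.652 µg/mL·h
F = (AUC_ev/D_ev)/(AUC_iv/D_iv) = (149.652/20)/(296.1555/5) = 7.4826/59.2311 = 0.1263

F = 0.126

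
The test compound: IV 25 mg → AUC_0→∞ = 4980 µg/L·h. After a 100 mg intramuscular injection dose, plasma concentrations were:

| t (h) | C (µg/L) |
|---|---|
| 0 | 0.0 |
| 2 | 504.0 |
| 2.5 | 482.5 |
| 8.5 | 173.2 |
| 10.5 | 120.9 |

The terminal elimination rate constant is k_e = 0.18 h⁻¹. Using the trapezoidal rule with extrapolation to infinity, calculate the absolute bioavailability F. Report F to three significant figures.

F = 0.185

Trapezoidal AUC_0→10.5 (intramuscular injection):
  [0→2]: (0.0+504.0)/2 × 2 = 504.0
  [2→2.5]: (504.0+482.5)/2 × 0.5 = 246.625
  [2.5→8.5]: (482.5+173.2)/2 × 6 = 1967.1
  [8.5→10.5]: (173.2+120.9)/2 × 2 = 294.1
  Sum = 3011.825 µg/L·h
Tail: C_last/k_e = 120.9/0.18 = 671.667
AUC_0→∞ (intramuscular injection) = 3011.825 + 671.667 = 3683.492 µg/L·h
F = (AUC_ev/D_ev)/(AUC_iv/D_iv) = (3683.492/100)/(4980/25) = 36.83492/199.2 = 0.1849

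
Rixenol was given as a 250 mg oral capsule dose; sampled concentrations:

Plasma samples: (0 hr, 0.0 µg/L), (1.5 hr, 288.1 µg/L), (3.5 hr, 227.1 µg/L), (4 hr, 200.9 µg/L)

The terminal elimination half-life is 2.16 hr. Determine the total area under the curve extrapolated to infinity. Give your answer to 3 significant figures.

AUC = 1460 µg/L·hr

Trapezoidal AUC_0→4:
  [0→1.5]: (0.0+288.1)/2 × 1.5 = 216.075
  [1.5→3.5]: (288.1+227.1)/2 × 2 = 515.2
  [3.5→4]: (227.1+200.9)/2 × 0.5 = 107.0
  Sum = 838.275 µg/L·hr
k_e = ln2 / t½ = 0.693147 / 2.16 = 0.3209 hr^-1
Extrapolated tail: C_last / k_e = 200.9 / 0.3209 = 626.052
AUC_0→∞ = 838.275 + 626.052 = 1464.327 µg/L·hr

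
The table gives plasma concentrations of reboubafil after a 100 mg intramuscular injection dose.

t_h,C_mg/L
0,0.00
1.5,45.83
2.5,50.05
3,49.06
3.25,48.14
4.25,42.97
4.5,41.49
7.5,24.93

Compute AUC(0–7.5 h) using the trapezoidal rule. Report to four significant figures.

Trapezoidal AUC_0→7.5:
  [0→1.5]: (0.00+45.83)/2 × 1.5 = 34.3725
  [1.5→2.5]: (45.83+50.05)/2 × 1 = 47.94
  [2.5→3]: (50.05+49.06)/2 × 0.5 = 24.7775
  [3→3.25]: (49.06+48.14)/2 × 0.25 = 12.15
  [3.25→4.25]: (48.14+42.97)/2 × 1 = 45.555
  [4.25→4.5]: (42.97+41.49)/2 × 0.25 = 10.5575
  [4.5→7.5]: (41.49+24.93)/2 × 3 = 99.63
  Sum = 274.9825 mg/L·h

AUC = 275.0 mg/L·h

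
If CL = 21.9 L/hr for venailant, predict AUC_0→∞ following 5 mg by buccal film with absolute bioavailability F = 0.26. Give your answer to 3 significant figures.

AUC = 0.0594 mg/L·hr

AUC_0→∞ = F × Dose / CL
        = 0.26 × 5 / 21.9 = 0.0593607 mg/L·hr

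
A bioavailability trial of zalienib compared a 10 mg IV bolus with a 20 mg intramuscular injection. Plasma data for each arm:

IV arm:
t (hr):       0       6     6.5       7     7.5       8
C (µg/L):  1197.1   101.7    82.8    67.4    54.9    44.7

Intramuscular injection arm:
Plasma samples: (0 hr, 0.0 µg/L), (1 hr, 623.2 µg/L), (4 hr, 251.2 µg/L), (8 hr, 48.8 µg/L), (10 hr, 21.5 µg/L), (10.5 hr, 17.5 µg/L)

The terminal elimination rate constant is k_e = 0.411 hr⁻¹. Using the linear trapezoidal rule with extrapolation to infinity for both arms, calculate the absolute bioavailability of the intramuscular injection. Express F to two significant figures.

F = 0.28

Trapezoidal AUC_0→8 (IV):
  [0→6]: (1197.1+101.7)/2 × 6 = 3896.4
  [6→6.5]: (101.7+82.8)/2 × 0.5 = 46.125
  [6.5→7]: (82.8+67.4)/2 × 0.5 = 37.55
  [7→7.5]: (67.4+54.9)/2 × 0.5 = 30.575
  [7.5→8]: (54.9+44.7)/2 × 0.5 = 24.9
  Sum = 4035.55 µg/L·hr
IV tail: 44.7/0.411 = 108.759; AUC_iv,0→∞ = 4035.55 + 108.759 = 4144.309 µg/L·hr
Trapezoidal AUC_0→10.5 (intramuscular injection):
  [0→1]: (0.0+623.2)/2 × 1 = 311.6
  [1→4]: (623.2+251.2)/2 × 3 = 1311.6
  [4→8]: (251.2+48.8)/2 × 4 = 600.0
  [8→10]: (48.8+21.5)/2 × 2 = 70.3
  [10→10.5]: (21.5+17.5)/2 × 0.5 = 9.75
  Sum = 2303.25 µg/L·hr
intramuscular injection tail: 17.5/0.411 = 42.579; AUC_ev,0→∞ = 2303.25 + 42.579 = 2345.829 µg/L·hr
F = (AUC_ev/D_ev)/(AUC_iv/D_iv) = (2345.829/20)/(4144.309/10) = 117.29145/414.4309 = 0.2830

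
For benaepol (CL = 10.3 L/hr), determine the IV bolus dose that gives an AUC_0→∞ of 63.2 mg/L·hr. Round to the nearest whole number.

Dose_iv = CL × AUC_0→∞
     = 10.3 × 63.2 = 650.96 mg

Dose = 651 mg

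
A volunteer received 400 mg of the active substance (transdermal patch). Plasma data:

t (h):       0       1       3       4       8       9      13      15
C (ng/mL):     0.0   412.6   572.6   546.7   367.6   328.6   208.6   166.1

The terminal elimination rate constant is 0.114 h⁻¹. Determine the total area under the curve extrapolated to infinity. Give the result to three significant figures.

Trapezoidal AUC_0→15:
  [0→1]: (0.0+412.6)/2 × 1 = 206.3
  [1→3]: (412.6+572.6)/2 × 2 = 985.2
  [3→4]: (572.6+546.7)/2 × 1 = 559.65
  [4→8]: (546.7+367.6)/2 × 4 = 1828.6
  [8→9]: (367.6+328.6)/2 × 1 = 348.1
  [9→13]: (328.6+208.6)/2 × 4 = 1074.4
  [13→15]: (208.6+166.1)/2 × 2 = 374.7
  Sum = 5376.95 ng/mL·h
Extrapolated tail: C_last / k_e = 166.1 / 0.114 = 1457.018
AUC_0→∞ = 5376.95 + 1457.018 = 6833.968 ng/mL·h

AUC = 6830 ng/mL·h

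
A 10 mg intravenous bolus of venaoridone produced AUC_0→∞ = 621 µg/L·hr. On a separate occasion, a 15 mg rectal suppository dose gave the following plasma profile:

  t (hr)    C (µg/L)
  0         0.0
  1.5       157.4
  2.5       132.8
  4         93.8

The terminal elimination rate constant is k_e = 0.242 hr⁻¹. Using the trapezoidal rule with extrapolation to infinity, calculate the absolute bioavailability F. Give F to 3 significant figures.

F = 0.881

Trapezoidal AUC_0→4 (rectal suppository):
  [0→1.5]: (0.0+157.4)/2 × 1.5 = 118.05
  [1.5→2.5]: (157.4+132.8)/2 × 1 = 145.1
  [2.5→4]: (132.8+93.8)/2 × 1.5 = 169.95
  Sum = 433.1 µg/L·hr
Tail: C_last/k_e = 93.8/0.242 = 387.603
AUC_0→∞ (rectal suppository) = 433.1 + 387.603 = 820.703 µg/L·hr
F = (AUC_ev/D_ev)/(AUC_iv/D_iv) = (820.703/15)/(621/10) = 54.7135/62.1 = 0.8811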